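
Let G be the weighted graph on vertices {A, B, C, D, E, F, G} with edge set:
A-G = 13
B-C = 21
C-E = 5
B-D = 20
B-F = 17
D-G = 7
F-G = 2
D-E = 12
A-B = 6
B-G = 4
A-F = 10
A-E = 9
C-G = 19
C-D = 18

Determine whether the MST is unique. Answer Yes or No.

Yes

Sort edges by weight, then run Kruskal:
F-G (2): add — endpoints in different components.
B-G (4): add — endpoints in different components.
C-E (5): add — endpoints in different components.
A-B (6): add — endpoints in different components.
D-G (7): add — endpoints in different components.
A-E (9): add — endpoints in different components.
Every non-tree edge has weight strictly greater than the heaviest edge on the tree path between its endpoints, so the MST is unique.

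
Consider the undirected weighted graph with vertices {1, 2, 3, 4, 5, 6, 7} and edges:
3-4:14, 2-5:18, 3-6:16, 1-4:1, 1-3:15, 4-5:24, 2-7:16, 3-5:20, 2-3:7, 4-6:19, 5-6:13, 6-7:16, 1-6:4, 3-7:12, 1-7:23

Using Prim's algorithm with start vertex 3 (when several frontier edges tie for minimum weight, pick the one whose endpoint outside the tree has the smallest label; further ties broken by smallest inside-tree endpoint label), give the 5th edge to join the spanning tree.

Prim's algorithm from 3:
Step 1: cheapest edge leaving the tree is 2-3 (7); add 2.
Step 2: cheapest edge leaving the tree is 3-7 (12); add 7.
Step 3: cheapest edge leaving the tree is 3-4 (14); add 4.
Step 4: cheapest edge leaving the tree is 1-4 (1); add 1.
Step 5: cheapest edge leaving the tree is 1-6 (4); add 6.
Step 6: cheapest edge leaving the tree is 5-6 (13); add 5.
The 5th edge added is 1-6.

1-6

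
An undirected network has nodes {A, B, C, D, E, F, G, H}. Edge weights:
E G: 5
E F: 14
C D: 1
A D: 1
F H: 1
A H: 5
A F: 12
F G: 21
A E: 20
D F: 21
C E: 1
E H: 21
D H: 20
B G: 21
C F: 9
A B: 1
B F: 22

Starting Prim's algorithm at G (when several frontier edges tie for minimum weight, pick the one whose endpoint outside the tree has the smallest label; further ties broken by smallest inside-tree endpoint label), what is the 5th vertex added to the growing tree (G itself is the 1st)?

Grow the tree from G using Prim:
Step 1: cheapest edge leaving the tree is E G (5); add E.
Step 2: cheapest edge leaving the tree is C E (1); add C.
Step 3: cheapest edge leaving the tree is C D (1); add D.
Step 4: cheapest edge leaving the tree is A D (1); add A.
Step 5: cheapest edge leaving the tree is A B (1); add B.
Step 6: cheapest edge leaving the tree is A H (5); add H.
Step 7: cheapest edge leaving the tree is F H (1); add F.
Vertex order: G, E, C, D, A, B, H, F. The 5th vertex is A.

A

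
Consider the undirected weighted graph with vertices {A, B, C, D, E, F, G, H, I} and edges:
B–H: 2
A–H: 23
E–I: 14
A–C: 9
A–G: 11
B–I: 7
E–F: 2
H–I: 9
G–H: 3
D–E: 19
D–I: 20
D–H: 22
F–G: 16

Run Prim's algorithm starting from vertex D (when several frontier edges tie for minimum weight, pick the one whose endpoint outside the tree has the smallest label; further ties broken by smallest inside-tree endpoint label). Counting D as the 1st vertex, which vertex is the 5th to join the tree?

B

Prim, starting at D.
Step 1: cheapest edge leaving the tree is D–E (19); add E.
Step 2: cheapest edge leaving the tree is E–F (2); add F.
Step 3: cheapest edge leaving the tree is E–I (14); add I.
Step 4: cheapest edge leaving the tree is B–I (7); add B.
Step 5: cheapest edge leaving the tree is B–H (2); add H.
Step 6: cheapest edge leaving the tree is G–H (3); add G.
Step 7: cheapest edge leaving the tree is A–G (11); add A.
Step 8: cheapest edge leaving the tree is A–C (9); add C.
Vertex order: D, E, F, I, B, H, G, A, C. The 5th vertex is B.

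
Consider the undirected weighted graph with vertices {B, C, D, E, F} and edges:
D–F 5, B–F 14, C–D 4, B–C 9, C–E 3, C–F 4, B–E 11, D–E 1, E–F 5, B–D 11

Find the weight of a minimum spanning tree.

Prim, starting at D.
Step 1: cheapest edge leaving the tree is D–E (1); add E.
Step 2: cheapest edge leaving the tree is C–E (3); add C.
Step 3: cheapest edge leaving the tree is C–F (4); add F.
Step 4: cheapest edge leaving the tree is B–C (9); add B.
MST edges: D–E, C–E, C–F, B–C; total weight 1+3+4+9 = 17.

17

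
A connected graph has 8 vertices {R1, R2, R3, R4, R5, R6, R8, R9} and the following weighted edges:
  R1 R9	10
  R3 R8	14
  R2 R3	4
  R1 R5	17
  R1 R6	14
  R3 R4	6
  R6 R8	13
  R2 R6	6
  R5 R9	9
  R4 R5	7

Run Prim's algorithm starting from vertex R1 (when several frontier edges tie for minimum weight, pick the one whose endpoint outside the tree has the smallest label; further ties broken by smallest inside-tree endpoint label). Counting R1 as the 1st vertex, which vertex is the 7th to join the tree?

R6

Prim, starting at R1.
Step 1: frontier [R1 R9 10, R1 R6 14, R1 R5 17] → take R1 R9 (10); add R9.
Step 2: frontier [R1 R6 14, R1 R5 17, R5 R9 9] → take R5 R9 (9); add R5.
Step 3: frontier [R1 R6 14, R4 R5 7] → take R4 R5 (7); add R4.
Step 4: frontier [R1 R6 14, R3 R4 6] → take R3 R4 (6); add R3.
Step 5: frontier [R1 R6 14, R2 R3 4, R3 R8 14] → take R2 R3 (4); add R2.
Step 6: frontier [R1 R6 14, R2 R6 6, R3 R8 14] → take R2 R6 (6); add R6.
Step 7: frontier [R3 R8 14, R6 R8 13] → take R6 R8 (13); add R8.
Vertex order: R1, R9, R5, R4, R3, R2, R6, R8. The 7th vertex is R6.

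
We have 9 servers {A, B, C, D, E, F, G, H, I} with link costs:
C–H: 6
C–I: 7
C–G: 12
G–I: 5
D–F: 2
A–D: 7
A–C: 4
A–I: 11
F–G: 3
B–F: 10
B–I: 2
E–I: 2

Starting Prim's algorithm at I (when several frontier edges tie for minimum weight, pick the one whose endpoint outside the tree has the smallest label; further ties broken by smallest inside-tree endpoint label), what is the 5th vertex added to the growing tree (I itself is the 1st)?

F

Grow the tree from I using Prim:
Step 1: frontier [B–I 2, E–I 2, G–I 5, C–I 7, A–I 11] → take B–I (2); add B.
Step 2: frontier [B–F 10, E–I 2, G–I 5, C–I 7, A–I 11] → take E–I (2); add E.
Step 3: frontier [B–F 10, G–I 5, C–I 7, A–I 11] → take G–I (5); add G.
Step 4: frontier [B–F 10, F–G 3, C–G 12, C–I 7, A–I 11] → take F–G (3); add F.
Step 5: frontier [D–F 2, C–G 12, C–I 7, A–I 11] → take D–F (2); add D.
Step 6: frontier [A–D 7, C–G 12, C–I 7, A–I 11] → take A–D (7); add A.
Step 7: frontier [A–C 4, C–G 12, C–I 7] → take A–C (4); add C.
Step 8: frontier [C–H 6] → take C–H (6); add H.
Vertex order: I, B, E, G, F, D, A, C, H. The 5th vertex is F.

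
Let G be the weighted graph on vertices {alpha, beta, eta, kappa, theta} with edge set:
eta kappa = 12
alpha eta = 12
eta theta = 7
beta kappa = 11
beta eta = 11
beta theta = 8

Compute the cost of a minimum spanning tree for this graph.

38

Sort edges by weight, then run Kruskal:
eta theta (7): add. Components now {eta,theta} {alpha} {kappa} {beta}
beta theta (8): add. Components now {beta,eta,theta} {alpha} {kappa}
beta eta (11): skip — eta and beta already connected.
beta kappa (11): add. Components now {beta,eta,kappa,theta} {alpha}
alpha eta (12): add. Components now {alpha,beta,eta,kappa,theta}
MST edges: eta theta, beta theta, beta kappa, alpha eta; total weight 7+8+11+12 = 38.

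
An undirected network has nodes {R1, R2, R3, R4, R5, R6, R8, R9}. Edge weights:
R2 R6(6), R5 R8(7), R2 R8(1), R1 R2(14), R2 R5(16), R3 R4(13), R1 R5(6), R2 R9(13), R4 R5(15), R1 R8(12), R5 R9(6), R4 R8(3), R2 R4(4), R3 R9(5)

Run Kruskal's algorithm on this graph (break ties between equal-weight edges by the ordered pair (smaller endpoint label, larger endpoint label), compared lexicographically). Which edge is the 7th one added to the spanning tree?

R5-R8

Kruskal's algorithm — process edges by increasing weight (ties by edge label):
R2 R8 (1): add — endpoints in different components.
R4 R8 (3): add — endpoints in different components.
R2 R4 (4): skip — R4 and R2 already connected.
R3 R9 (5): add — endpoints in different components.
R1 R5 (6): add — endpoints in different components.
R2 R6 (6): add — endpoints in different components.
R5 R9 (6): add — endpoints in different components.
R5 R8 (7): add — endpoints in different components.
The 7th edge added is R5 R8.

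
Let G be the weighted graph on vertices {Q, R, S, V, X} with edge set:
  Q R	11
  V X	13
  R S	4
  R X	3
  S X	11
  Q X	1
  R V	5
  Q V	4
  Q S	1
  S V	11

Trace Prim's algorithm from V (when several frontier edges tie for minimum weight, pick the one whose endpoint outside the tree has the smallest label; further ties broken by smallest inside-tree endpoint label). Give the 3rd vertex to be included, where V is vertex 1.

S

Grow the tree from V using Prim:
Step 1: frontier [Q V 4, R V 5, S V 11, V X 13] → take Q V (4); add Q.
Step 2: frontier [Q S 1, Q X 1, Q R 11, R V 5, S V 11, V X 13] → take Q S (1); add S.
Step 3: frontier [Q X 1, Q R 11, R S 4, S X 11, R V 5, V X 13] → take Q X (1); add X.
Step 4: frontier [Q R 11, R S 4, R V 5, R X 3] → take R X (3); add R.
Vertex order: V, Q, S, X, R. The 3rd vertex is S.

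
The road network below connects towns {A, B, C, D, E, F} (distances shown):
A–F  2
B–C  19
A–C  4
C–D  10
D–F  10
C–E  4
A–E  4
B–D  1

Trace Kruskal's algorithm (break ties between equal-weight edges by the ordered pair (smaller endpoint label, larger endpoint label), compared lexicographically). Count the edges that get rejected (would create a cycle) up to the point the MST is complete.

1

Sort edges by weight, then run Kruskal:
B–D (1): add — endpoints in different components.
A–F (2): add — endpoints in different components.
A–C (4): add — endpoints in different components.
A–E (4): add — endpoints in different components.
C–E (4): skip — C and E already connected.
C–D (10): add — endpoints in different components.
Edges rejected before the tree was complete: 1.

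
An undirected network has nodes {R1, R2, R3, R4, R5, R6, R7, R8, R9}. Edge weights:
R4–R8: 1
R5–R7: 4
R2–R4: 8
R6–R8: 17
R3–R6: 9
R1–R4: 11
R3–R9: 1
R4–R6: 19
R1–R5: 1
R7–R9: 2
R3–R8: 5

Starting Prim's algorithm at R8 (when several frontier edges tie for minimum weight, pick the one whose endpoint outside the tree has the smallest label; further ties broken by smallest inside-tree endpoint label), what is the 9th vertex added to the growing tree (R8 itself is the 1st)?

Prim, starting at R8.
Step 1: frontier [R4–R8 1, R3–R8 5, R6–R8 17] → take R4–R8 (1); add R4.
Step 2: frontier [R2–R4 8, R1–R4 11, R4–R6 19, R3–R8 5, R6–R8 17] → take R3–R8 (5); add R3.
Step 3: frontier [R3–R9 1, R3–R6 9, R2–R4 8, R1–R4 11, R4–R6 19, R6–R8 17] → take R3–R9 (1); add R9.
Step 4: frontier [R3–R6 9, R2–R4 8, R1–R4 11, R4–R6 19, R6–R8 17, R7–R9 2] → take R7–R9 (2); add R7.
Step 5: frontier [R3–R6 9, R2–R4 8, R1–R4 11, R4–R6 19, R5–R7 4, R6–R8 17] → take R5–R7 (4); add R5.
Step 6: frontier [R3–R6 9, R2–R4 8, R1–R4 11, R4–R6 19, R1–R5 1, R6–R8 17] → take R1–R5 (1); add R1.
Step 7: frontier [R3–R6 9, R2–R4 8, R4–R6 19, R6–R8 17] → take R2–R4 (8); add R2.
Step 8: frontier [R3–R6 9, R4–R6 19, R6–R8 17] → take R3–R6 (9); add R6.
Vertex order: R8, R4, R3, R9, R7, R5, R1, R2, R6. The 9th vertex is R6.

R6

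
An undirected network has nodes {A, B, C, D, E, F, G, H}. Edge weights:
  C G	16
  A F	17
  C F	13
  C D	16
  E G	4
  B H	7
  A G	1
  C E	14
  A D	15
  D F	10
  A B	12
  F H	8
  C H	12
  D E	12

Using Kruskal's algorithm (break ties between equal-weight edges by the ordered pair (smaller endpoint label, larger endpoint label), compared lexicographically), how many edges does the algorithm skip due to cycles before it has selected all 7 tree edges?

Sort edges by weight, then run Kruskal:
A G (1): add — endpoints in different components.
E G (4): add — endpoints in different components.
B H (7): add — endpoints in different components.
F H (8): add — endpoints in different components.
D F (10): add — endpoints in different components.
A B (12): add — endpoints in different components.
C H (12): add — endpoints in different components.
Edges rejected before the tree was complete: 0.

0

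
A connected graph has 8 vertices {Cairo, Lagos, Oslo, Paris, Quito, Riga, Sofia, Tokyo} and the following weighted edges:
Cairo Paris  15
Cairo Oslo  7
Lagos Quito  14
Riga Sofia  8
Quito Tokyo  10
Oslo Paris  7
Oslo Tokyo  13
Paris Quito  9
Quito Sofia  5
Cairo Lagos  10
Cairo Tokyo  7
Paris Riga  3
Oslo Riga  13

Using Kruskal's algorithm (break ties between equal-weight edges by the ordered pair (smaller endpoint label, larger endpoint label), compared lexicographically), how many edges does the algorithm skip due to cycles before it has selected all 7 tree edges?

Kruskal's algorithm — process edges by increasing weight (ties by edge label):
Paris Riga (3): add — endpoints in different components.
Quito Sofia (5): add — endpoints in different components.
Cairo Oslo (7): add — endpoints in different components.
Cairo Tokyo (7): add — endpoints in different components.
Oslo Paris (7): add — endpoints in different components.
Riga Sofia (8): add — endpoints in different components.
Paris Quito (9): skip — Paris and Quito already connected.
Cairo Lagos (10): add — endpoints in different components.
Edges rejected before the tree was complete: 1.

1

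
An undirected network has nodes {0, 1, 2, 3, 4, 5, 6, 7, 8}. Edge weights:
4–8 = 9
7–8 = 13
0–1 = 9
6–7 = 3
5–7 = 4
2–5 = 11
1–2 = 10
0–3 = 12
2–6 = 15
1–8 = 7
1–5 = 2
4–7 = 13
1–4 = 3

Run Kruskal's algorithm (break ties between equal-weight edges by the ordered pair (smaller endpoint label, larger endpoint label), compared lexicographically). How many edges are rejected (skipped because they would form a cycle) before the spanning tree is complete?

2

Kruskal's algorithm — process edges by increasing weight (ties by edge label):
1–5 (2): add — endpoints in different components.
1–4 (3): add — endpoints in different components.
6–7 (3): add — endpoints in different components.
5–7 (4): add — endpoints in different components.
1–8 (7): add — endpoints in different components.
0–1 (9): add — endpoints in different components.
4–8 (9): skip — 4 and 8 already connected.
1–2 (10): add — endpoints in different components.
2–5 (11): skip — 2 and 5 already connected.
0–3 (12): add — endpoints in different components.
Edges rejected before the tree was complete: 2.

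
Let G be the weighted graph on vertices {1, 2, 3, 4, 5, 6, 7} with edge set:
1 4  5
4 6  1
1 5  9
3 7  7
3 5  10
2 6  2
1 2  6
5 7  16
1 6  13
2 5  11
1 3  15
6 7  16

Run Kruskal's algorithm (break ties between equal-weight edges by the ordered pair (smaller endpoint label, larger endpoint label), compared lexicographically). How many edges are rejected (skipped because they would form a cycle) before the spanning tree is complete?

1

Kruskal's algorithm — process edges by increasing weight (ties by edge label):
4 6 (1): add — endpoints in different components.
2 6 (2): add — endpoints in different components.
1 4 (5): add — endpoints in different components.
1 2 (6): skip — 1 and 2 already connected.
3 7 (7): add — endpoints in different components.
1 5 (9): add — endpoints in different components.
3 5 (10): add — endpoints in different components.
Edges rejected before the tree was complete: 1.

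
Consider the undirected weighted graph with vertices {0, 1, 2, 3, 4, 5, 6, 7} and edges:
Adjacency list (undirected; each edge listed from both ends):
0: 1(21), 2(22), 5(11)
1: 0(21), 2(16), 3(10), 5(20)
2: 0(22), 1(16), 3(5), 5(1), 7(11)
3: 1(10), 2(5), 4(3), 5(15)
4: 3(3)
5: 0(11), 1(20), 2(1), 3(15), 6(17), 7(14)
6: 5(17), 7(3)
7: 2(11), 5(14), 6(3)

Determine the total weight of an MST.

Kruskal: consider edges lightest-first.
2—5 (1): add — endpoints in different components.
3—4 (3): add — endpoints in different components.
6—7 (3): add — endpoints in different components.
2—3 (5): add — endpoints in different components.
1—3 (10): add — endpoints in different components.
0—5 (11): add — endpoints in different components.
2—7 (11): add — endpoints in different components.
MST edges: 2—5, 3—4, 6—7, 2—3, 1—3, 0—5, 2—7; total weight 1+3+3+5+10+11+11 = 44.

44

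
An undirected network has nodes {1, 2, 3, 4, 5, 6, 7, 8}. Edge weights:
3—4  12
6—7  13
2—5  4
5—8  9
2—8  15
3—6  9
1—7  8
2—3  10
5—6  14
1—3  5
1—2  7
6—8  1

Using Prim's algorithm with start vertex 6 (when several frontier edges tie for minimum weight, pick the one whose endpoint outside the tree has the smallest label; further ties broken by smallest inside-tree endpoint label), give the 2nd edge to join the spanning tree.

Prim's algorithm from 6:
Step 1: frontier [6—8 1, 3—6 9, 6—7 13, 5—6 14] → take 6—8 (1); add 8.
Step 2: frontier [3—6 9, 6—7 13, 5—6 14, 5—8 9, 2—8 15] → take 3—6 (9); add 3.
Step 3: frontier [1—3 5, 2—3 10, 3—4 12, 6—7 13, 5—6 14, 5—8 9, 2—8 15] → take 1—3 (5); add 1.
Step 4: frontier [1—2 7, 1—7 8, 2—3 10, 3—4 12, 6—7 13, 5—6 14, 5—8 9, 2—8 15] → take 1—2 (7); add 2.
Step 5: frontier [1—7 8, 2—5 4, 3—4 12, 6—7 13, 5—6 14, 5—8 9] → take 2—5 (4); add 5.
Step 6: frontier [1—7 8, 3—4 12, 6—7 13] → take 1—7 (8); add 7.
Step 7: frontier [3—4 12] → take 3—4 (12); add 4.
The 2nd edge added is 3—6.

3-6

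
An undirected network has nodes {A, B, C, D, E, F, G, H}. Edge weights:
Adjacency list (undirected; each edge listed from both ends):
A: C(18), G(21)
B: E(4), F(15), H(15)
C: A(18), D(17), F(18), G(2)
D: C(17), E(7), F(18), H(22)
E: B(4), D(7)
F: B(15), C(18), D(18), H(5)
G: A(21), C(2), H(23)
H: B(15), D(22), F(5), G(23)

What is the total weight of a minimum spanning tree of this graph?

Kruskal: consider edges lightest-first.
C–G (2): add — endpoints in different components.
B–E (4): add — endpoints in different components.
F–H (5): add — endpoints in different components.
D–E (7): add — endpoints in different components.
B–F (15): add — endpoints in different components.
B–H (15): skip — B and H already connected.
C–D (17): add — endpoints in different components.
A–C (18): add — endpoints in different components.
MST edges: C–G, B–E, F–H, D–E, B–F, C–D, A–C; total weight 2+4+5+7+15+17+18 = 68.

68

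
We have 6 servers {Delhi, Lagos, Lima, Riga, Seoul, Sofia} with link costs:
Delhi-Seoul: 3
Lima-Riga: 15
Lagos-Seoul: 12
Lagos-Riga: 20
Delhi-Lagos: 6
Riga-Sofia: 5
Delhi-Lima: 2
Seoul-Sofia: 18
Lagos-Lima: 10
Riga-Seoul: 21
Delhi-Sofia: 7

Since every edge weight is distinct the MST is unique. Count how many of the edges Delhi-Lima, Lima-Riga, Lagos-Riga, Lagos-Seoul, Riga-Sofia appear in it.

Kruskal's algorithm — process edges by increasing weight (ties by edge label):
Delhi-Lima (2): add. Components now {Seoul} {Riga} {Sofia} {Delhi,Lima} {Lagos}
Delhi-Seoul (3): add. Components now {Delhi,Lima,Seoul} {Riga} {Sofia} {Lagos}
Riga-Sofia (5): add. Components now {Delhi,Lima,Seoul} {Riga,Sofia} {Lagos}
Delhi-Lagos (6): add. Components now {Delhi,Lagos,Lima,Seoul} {Riga,Sofia}
Delhi-Sofia (7): add. Components now {Delhi,Lagos,Lima,Riga,Seoul,Sofia}
MST edge set: {Delhi-Lima, Delhi-Seoul, Riga-Sofia, Delhi-Lagos, Delhi-Sofia}.
Of the listed edges, {Delhi-Lima, Riga-Sofia} are in the MST → 2.

2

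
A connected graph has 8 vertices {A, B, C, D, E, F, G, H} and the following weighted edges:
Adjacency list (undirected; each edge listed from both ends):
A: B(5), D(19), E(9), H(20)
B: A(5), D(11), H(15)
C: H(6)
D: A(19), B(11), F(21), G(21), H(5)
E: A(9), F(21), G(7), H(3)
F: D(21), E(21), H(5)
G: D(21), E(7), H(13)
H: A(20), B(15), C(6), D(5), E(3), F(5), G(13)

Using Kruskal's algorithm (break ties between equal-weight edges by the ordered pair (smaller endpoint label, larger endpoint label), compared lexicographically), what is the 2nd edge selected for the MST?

Kruskal: consider edges lightest-first.
E H (3): add — endpoints in different components.
A B (5): add — endpoints in different components.
D H (5): add — endpoints in different components.
F H (5): add — endpoints in different components.
C H (6): add — endpoints in different components.
E G (7): add — endpoints in different components.
A E (9): add — endpoints in different components.
The 2nd edge added is A B.

A-B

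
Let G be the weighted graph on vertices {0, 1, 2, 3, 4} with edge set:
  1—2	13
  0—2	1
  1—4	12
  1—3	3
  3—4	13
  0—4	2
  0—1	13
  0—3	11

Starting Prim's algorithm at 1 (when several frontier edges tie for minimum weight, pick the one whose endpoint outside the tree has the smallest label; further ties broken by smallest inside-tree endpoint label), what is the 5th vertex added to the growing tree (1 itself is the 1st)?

Grow the tree from 1 using Prim:
Step 1: frontier [1—3 3, 1—4 12, 0—1 13, 1—2 13] → take 1—3 (3); add 3.
Step 2: frontier [1—4 12, 0—1 13, 1—2 13, 0—3 11, 3—4 13] → take 0—3 (11); add 0.
Step 3: frontier [0—2 1, 0—4 2, 1—4 12, 1—2 13, 3—4 13] → take 0—2 (1); add 2.
Step 4: frontier [0—4 2, 1—4 12, 3—4 13] → take 0—4 (2); add 4.
Vertex order: 1, 3, 0, 2, 4. The 5th vertex is 4.

4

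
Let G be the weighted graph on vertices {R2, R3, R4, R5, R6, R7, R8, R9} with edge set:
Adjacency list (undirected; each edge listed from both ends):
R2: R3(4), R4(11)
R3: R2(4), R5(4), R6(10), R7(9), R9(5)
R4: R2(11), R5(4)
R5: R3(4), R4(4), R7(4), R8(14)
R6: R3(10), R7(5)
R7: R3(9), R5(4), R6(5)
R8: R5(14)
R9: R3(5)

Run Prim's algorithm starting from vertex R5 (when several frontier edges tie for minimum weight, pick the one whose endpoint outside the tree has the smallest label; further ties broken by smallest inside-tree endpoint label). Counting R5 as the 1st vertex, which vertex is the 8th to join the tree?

Prim, starting at R5.
Step 1: cheapest edge leaving the tree is R3 R5 (4); add R3.
Step 2: cheapest edge leaving the tree is R2 R3 (4); add R2.
Step 3: cheapest edge leaving the tree is R4 R5 (4); add R4.
Step 4: cheapest edge leaving the tree is R5 R7 (4); add R7.
Step 5: cheapest edge leaving the tree is R6 R7 (5); add R6.
Step 6: cheapest edge leaving the tree is R3 R9 (5); add R9.
Step 7: cheapest edge leaving the tree is R5 R8 (14); add R8.
Vertex order: R5, R3, R2, R4, R7, R6, R9, R8. The 8th vertex is R8.

R8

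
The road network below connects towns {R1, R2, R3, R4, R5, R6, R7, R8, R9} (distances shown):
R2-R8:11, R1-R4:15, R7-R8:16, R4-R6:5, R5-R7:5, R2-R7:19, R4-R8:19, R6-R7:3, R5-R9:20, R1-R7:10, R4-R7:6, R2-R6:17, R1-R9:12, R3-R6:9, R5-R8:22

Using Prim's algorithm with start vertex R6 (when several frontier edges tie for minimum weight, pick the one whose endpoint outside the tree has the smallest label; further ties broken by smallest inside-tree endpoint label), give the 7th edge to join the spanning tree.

R7-R8

Grow the tree from R6 using Prim:
Step 1: cheapest edge leaving the tree is R6-R7 (3); add R7.
Step 2: cheapest edge leaving the tree is R4-R6 (5); add R4.
Step 3: cheapest edge leaving the tree is R5-R7 (5); add R5.
Step 4: cheapest edge leaving the tree is R3-R6 (9); add R3.
Step 5: cheapest edge leaving the tree is R1-R7 (10); add R1.
Step 6: cheapest edge leaving the tree is R1-R9 (12); add R9.
Step 7: cheapest edge leaving the tree is R7-R8 (16); add R8.
Step 8: cheapest edge leaving the tree is R2-R8 (11); add R2.
The 7th edge added is R7-R8.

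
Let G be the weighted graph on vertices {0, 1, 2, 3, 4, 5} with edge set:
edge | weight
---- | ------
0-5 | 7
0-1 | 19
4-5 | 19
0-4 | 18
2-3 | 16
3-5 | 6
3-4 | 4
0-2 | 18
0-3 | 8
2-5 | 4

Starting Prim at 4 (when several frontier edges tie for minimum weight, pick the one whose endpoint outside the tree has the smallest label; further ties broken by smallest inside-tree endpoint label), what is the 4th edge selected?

Prim, starting at 4.
Step 1: frontier [3-4 4, 0-4 18, 4-5 19] → take 3-4 (4); add 3.
Step 2: frontier [3-5 6, 0-3 8, 2-3 16, 0-4 18, 4-5 19] → take 3-5 (6); add 5.
Step 3: frontier [0-3 8, 2-3 16, 0-4 18, 2-5 4, 0-5 7] → take 2-5 (4); add 2.
Step 4: frontier [0-2 18, 0-3 8, 0-4 18, 0-5 7] → take 0-5 (7); add 0.
Step 5: frontier [0-1 19] → take 0-1 (19); add 1.
The 4th edge added is 0-5.

0-5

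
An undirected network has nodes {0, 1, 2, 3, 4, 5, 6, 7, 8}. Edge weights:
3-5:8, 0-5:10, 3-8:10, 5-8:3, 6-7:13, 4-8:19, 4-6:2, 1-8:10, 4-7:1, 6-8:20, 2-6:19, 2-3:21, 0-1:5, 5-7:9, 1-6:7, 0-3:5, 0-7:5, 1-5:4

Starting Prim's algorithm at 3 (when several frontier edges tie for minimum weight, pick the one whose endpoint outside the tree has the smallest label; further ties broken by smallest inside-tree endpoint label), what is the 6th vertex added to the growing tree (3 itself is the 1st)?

Prim's algorithm from 3:
Step 1: cheapest edge leaving the tree is 0-3 (5); add 0.
Step 2: cheapest edge leaving the tree is 0-1 (5); add 1.
Step 3: cheapest edge leaving the tree is 1-5 (4); add 5.
Step 4: cheapest edge leaving the tree is 5-8 (3); add 8.
Step 5: cheapest edge leaving the tree is 0-7 (5); add 7.
Step 6: cheapest edge leaving the tree is 4-7 (1); add 4.
Step 7: cheapest edge leaving the tree is 4-6 (2); add 6.
Step 8: cheapest edge leaving the tree is 2-6 (19); add 2.
Vertex order: 3, 0, 1, 5, 8, 7, 4, 6, 2. The 6th vertex is 7.

7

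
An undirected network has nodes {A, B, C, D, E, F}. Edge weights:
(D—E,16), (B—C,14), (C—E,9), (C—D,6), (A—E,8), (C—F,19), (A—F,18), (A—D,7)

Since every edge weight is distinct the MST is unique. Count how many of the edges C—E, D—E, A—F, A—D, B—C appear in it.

Kruskal: consider edges lightest-first.
C—D (6): add. Components now {A} {B} {C,D} {E} {F}
A—D (7): add. Components now {A,C,D} {B} {E} {F}
A—E (8): add. Components now {A,C,D,E} {B} {F}
C—E (9): skip — C and E already connected.
B—C (14): add. Components now {A,B,C,D,E} {F}
D—E (16): skip — D and E already connected.
A—F (18): add. Components now {A,B,C,D,E,F}
MST edge set: {C—D, A—D, A—E, B—C, A—F}.
Of the listed edges, {A—F, A—D, B—C} are in the MST → 3.

3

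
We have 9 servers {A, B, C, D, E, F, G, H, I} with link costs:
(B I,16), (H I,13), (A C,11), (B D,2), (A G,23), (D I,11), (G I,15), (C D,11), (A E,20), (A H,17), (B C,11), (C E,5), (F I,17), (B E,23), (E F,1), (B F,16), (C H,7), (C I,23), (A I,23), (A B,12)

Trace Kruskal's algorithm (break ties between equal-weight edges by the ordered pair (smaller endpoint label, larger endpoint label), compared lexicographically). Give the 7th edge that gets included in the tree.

Sort edges by weight, then run Kruskal:
E F (1): add — endpoints in different components.
B D (2): add — endpoints in different components.
C E (5): add — endpoints in different components.
C H (7): add — endpoints in different components.
A C (11): add — endpoints in different components.
B C (11): add — endpoints in different components.
C D (11): skip — C and D already connected.
D I (11): add — endpoints in different components.
A B (12): skip — A and B already connected.
H I (13): skip — H and I already connected.
G I (15): add — endpoints in different components.
The 7th edge added is D I.

D-I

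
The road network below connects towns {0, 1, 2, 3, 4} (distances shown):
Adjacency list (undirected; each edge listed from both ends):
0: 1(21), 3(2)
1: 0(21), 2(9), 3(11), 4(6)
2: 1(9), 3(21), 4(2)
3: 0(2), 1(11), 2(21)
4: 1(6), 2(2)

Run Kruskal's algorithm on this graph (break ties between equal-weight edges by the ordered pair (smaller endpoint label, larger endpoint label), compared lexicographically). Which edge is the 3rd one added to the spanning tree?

Sort edges by weight, then run Kruskal:
0 3 (2): add — endpoints in different components.
2 4 (2): add — endpoints in different components.
1 4 (6): add — endpoints in different components.
1 2 (9): skip — 1 and 2 already connected.
1 3 (11): add — endpoints in different components.
The 3rd edge added is 1 4.

1-4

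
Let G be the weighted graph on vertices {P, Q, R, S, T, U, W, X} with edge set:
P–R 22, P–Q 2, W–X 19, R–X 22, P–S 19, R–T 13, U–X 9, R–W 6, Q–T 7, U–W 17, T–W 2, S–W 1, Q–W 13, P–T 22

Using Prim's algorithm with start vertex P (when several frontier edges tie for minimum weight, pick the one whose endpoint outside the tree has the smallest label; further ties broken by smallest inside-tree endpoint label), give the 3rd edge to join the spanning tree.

T-W

Prim, starting at P.
Step 1: frontier [P–Q 2, P–S 19, P–R 22, P–T 22] → take P–Q (2); add Q.
Step 2: frontier [P–S 19, P–R 22, P–T 22, Q–T 7, Q–W 13] → take Q–T (7); add T.
Step 3: frontier [P–S 19, P–R 22, Q–W 13, T–W 2, R–T 13] → take T–W (2); add W.
Step 4: frontier [P–S 19, P–R 22, R–T 13, S–W 1, R–W 6, U–W 17, W–X 19] → take S–W (1); add S.
Step 5: frontier [P–R 22, R–T 13, R–W 6, U–W 17, W–X 19] → take R–W (6); add R.
Step 6: frontier [R–X 22, U–W 17, W–X 19] → take U–W (17); add U.
Step 7: frontier [R–X 22, U–X 9, W–X 19] → take U–X (9); add X.
The 3rd edge added is T–W.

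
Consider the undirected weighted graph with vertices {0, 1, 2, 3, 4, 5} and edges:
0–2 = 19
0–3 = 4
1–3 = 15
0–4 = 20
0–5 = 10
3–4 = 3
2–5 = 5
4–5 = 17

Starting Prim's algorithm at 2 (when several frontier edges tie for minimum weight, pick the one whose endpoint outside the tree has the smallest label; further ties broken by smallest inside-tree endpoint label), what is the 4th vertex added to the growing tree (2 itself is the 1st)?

Grow the tree from 2 using Prim:
Step 1: cheapest edge leaving the tree is 2–5 (5); add 5.
Step 2: cheapest edge leaving the tree is 0–5 (10); add 0.
Step 3: cheapest edge leaving the tree is 0–3 (4); add 3.
Step 4: cheapest edge leaving the tree is 3–4 (3); add 4.
Step 5: cheapest edge leaving the tree is 1–3 (15); add 1.
Vertex order: 2, 5, 0, 3, 4, 1. The 4th vertex is 3.

3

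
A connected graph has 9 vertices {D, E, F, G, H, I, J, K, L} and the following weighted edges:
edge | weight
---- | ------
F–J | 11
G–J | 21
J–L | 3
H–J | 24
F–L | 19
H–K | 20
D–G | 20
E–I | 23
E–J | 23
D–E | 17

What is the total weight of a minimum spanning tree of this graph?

Prim's algorithm from G:
Step 1: frontier [D–G 20, G–J 21] → take D–G (20); add D.
Step 2: frontier [D–E 17, G–J 21] → take D–E (17); add E.
Step 3: frontier [E–I 23, E–J 23, G–J 21] → take G–J (21); add J.
Step 4: frontier [E–I 23, J–L 3, F–J 11, H–J 24] → take J–L (3); add L.
Step 5: frontier [E–I 23, F–J 11, H–J 24, F–L 19] → take F–J (11); add F.
Step 6: frontier [E–I 23, H–J 24] → take E–I (23); add I.
Step 7: frontier [H–J 24] → take H–J (24); add H.
Step 8: frontier [H–K 20] → take H–K (20); add K.
MST edges: D–G, D–E, G–J, J–L, F–J, E–I, H–J, H–K; total weight 20+17+21+3+11+23+24+20 = 139.

139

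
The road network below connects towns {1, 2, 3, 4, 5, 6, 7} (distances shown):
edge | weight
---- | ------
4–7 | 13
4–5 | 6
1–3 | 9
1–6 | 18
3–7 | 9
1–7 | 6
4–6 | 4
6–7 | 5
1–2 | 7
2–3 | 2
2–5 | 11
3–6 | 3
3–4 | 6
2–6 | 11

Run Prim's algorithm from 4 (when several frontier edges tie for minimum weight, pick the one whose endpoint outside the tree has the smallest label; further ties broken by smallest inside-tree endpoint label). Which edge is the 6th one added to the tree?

4-5

Prim, starting at 4.
Step 1: cheapest edge leaving the tree is 4–6 (4); add 6.
Step 2: cheapest edge leaving the tree is 3–6 (3); add 3.
Step 3: cheapest edge leaving the tree is 2–3 (2); add 2.
Step 4: cheapest edge leaving the tree is 6–7 (5); add 7.
Step 5: cheapest edge leaving the tree is 1–7 (6); add 1.
Step 6: cheapest edge leaving the tree is 4–5 (6); add 5.
The 6th edge added is 4–5.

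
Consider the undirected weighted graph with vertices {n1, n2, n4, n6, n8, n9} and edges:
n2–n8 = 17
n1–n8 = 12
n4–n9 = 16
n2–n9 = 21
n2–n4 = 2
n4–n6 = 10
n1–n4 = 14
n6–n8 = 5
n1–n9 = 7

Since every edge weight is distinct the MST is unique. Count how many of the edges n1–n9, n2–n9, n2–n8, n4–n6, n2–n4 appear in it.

3

Kruskal's algorithm — process edges by increasing weight (ties by edge label):
n2–n4 (2): add. Components now {n6} {n2,n4} {n1} {n8} {n9}
n6–n8 (5): add. Components now {n6,n8} {n2,n4} {n1} {n9}
n1–n9 (7): add. Components now {n6,n8} {n2,n4} {n1,n9}
n4–n6 (10): add. Components now {n2,n4,n6,n8} {n1,n9}
n1–n8 (12): add. Components now {n1,n2,n4,n6,n8,n9}
MST edge set: {n2–n4, n6–n8, n1–n9, n4–n6, n1–n8}.
Of the listed edges, {n1–n9, n4–n6, n2–n4} are in the MST → 3.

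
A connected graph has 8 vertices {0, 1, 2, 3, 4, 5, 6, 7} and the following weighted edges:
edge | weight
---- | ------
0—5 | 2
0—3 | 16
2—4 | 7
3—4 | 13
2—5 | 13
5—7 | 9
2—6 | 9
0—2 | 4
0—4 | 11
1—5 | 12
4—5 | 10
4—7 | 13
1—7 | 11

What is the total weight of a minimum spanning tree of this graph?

Sort edges by weight, then run Kruskal:
0—5 (2): add — endpoints in different components.
0—2 (4): add — endpoints in different components.
2—4 (7): add — endpoints in different components.
2—6 (9): add — endpoints in different components.
5—7 (9): add — endpoints in different components.
4—5 (10): skip — 4 and 5 already connected.
0—4 (11): skip — 0 and 4 already connected.
1—7 (11): add — endpoints in different components.
1—5 (12): skip — 1 and 5 already connected.
2—5 (13): skip — 2 and 5 already connected.
3—4 (13): add — endpoints in different components.
MST edges: 0—5, 0—2, 2—4, 2—6, 5—7, 1—7, 3—4; total weight 2+4+7+9+9+11+13 = 55.

55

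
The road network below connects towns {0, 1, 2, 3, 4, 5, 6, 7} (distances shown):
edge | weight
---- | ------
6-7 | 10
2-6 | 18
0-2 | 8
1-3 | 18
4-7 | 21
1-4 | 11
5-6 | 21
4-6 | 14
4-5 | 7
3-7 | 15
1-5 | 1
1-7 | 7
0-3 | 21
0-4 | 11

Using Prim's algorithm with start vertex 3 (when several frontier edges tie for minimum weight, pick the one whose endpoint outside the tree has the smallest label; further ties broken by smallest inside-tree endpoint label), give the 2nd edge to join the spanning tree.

Grow the tree from 3 using Prim:
Step 1: cheapest edge leaving the tree is 3-7 (15); add 7.
Step 2: cheapest edge leaving the tree is 1-7 (7); add 1.
Step 3: cheapest edge leaving the tree is 1-5 (1); add 5.
Step 4: cheapest edge leaving the tree is 4-5 (7); add 4.
Step 5: cheapest edge leaving the tree is 6-7 (10); add 6.
Step 6: cheapest edge leaving the tree is 0-4 (11); add 0.
Step 7: cheapest edge leaving the tree is 0-2 (8); add 2.
The 2nd edge added is 1-7.

1-7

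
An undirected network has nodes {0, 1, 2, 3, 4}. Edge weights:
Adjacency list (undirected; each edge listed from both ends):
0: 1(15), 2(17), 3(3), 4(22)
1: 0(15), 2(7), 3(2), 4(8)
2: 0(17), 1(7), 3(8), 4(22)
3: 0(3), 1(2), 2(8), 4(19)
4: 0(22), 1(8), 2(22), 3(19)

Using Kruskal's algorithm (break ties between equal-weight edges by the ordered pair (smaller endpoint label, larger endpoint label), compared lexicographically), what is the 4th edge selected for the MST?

Kruskal: consider edges lightest-first.
1-3 (2): add — endpoints in different components.
0-3 (3): add — endpoints in different components.
1-2 (7): add — endpoints in different components.
1-4 (8): add — endpoints in different components.
The 4th edge added is 1-4.

1-4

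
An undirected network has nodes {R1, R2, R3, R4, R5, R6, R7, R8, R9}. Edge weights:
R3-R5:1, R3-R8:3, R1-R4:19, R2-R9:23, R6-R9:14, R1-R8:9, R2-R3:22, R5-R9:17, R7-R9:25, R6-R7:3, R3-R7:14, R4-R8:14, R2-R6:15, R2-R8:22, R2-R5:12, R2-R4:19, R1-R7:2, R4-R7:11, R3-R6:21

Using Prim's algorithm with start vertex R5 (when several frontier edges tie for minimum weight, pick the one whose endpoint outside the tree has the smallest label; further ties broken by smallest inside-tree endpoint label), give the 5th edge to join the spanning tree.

Prim, starting at R5.
Step 1: cheapest edge leaving the tree is R3-R5 (1); add R3.
Step 2: cheapest edge leaving the tree is R3-R8 (3); add R8.
Step 3: cheapest edge leaving the tree is R1-R8 (9); add R1.
Step 4: cheapest edge leaving the tree is R1-R7 (2); add R7.
Step 5: cheapest edge leaving the tree is R6-R7 (3); add R6.
Step 6: cheapest edge leaving the tree is R4-R7 (11); add R4.
Step 7: cheapest edge leaving the tree is R2-R5 (12); add R2.
Step 8: cheapest edge leaving the tree is R6-R9 (14); add R9.
The 5th edge added is R6-R7.

R6-R7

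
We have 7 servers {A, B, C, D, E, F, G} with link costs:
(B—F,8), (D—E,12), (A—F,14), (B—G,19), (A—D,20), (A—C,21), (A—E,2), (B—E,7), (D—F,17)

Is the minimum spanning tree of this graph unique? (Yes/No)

Kruskal's algorithm — process edges by increasing weight (ties by edge label):
A—E (2): add — endpoints in different components.
B—E (7): add — endpoints in different components.
B—F (8): add — endpoints in different components.
D—E (12): add — endpoints in different components.
A—F (14): skip — A and F already connected.
D—F (17): skip — D and F already connected.
B—G (19): add — endpoints in different components.
A—D (20): skip — A and D already connected.
A—C (21): add — endpoints in different components.
Every non-tree edge has weight strictly greater than the heaviest edge on the tree path between its endpoints, so the MST is unique.

Yes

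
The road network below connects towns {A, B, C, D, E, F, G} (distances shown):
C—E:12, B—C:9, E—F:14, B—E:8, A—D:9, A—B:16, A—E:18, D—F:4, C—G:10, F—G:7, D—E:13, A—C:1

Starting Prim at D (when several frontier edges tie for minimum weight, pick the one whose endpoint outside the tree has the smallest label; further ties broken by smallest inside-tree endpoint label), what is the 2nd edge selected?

F-G

Prim's algorithm from D:
Step 1: cheapest edge leaving the tree is D—F (4); add F.
Step 2: cheapest edge leaving the tree is F—G (7); add G.
Step 3: cheapest edge leaving the tree is A—D (9); add A.
Step 4: cheapest edge leaving the tree is A—C (1); add C.
Step 5: cheapest edge leaving the tree is B—C (9); add B.
Step 6: cheapest edge leaving the tree is B—E (8); add E.
The 2nd edge added is F—G.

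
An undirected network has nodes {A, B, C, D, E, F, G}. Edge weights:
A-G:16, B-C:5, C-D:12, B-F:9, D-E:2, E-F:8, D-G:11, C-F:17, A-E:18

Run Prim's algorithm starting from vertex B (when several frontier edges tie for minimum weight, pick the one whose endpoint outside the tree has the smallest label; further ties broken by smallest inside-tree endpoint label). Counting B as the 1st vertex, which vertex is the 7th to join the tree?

A

Grow the tree from B using Prim:
Step 1: cheapest edge leaving the tree is B-C (5); add C.
Step 2: cheapest edge leaving the tree is B-F (9); add F.
Step 3: cheapest edge leaving the tree is E-F (8); add E.
Step 4: cheapest edge leaving the tree is D-E (2); add D.
Step 5: cheapest edge leaving the tree is D-G (11); add G.
Step 6: cheapest edge leaving the tree is A-G (16); add A.
Vertex order: B, C, F, E, D, G, A. The 7th vertex is A.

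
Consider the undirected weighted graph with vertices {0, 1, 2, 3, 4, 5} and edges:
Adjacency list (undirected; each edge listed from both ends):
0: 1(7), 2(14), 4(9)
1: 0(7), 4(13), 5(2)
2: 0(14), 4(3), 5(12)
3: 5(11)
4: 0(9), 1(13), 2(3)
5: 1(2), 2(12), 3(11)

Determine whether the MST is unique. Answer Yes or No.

Kruskal: consider edges lightest-first.
1—5 (2): add. Components now {0} {1,5} {2} {3} {4}
2—4 (3): add. Components now {0} {1,5} {2,4} {3}
0—1 (7): add. Components now {0,1,5} {2,4} {3}
0—4 (9): add. Components now {0,1,2,4,5} {3}
3—5 (11): add. Components now {0,1,2,3,4,5}
Every non-tree edge has weight strictly greater than the heaviest edge on the tree path between its endpoints, so the MST is unique.

Yes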